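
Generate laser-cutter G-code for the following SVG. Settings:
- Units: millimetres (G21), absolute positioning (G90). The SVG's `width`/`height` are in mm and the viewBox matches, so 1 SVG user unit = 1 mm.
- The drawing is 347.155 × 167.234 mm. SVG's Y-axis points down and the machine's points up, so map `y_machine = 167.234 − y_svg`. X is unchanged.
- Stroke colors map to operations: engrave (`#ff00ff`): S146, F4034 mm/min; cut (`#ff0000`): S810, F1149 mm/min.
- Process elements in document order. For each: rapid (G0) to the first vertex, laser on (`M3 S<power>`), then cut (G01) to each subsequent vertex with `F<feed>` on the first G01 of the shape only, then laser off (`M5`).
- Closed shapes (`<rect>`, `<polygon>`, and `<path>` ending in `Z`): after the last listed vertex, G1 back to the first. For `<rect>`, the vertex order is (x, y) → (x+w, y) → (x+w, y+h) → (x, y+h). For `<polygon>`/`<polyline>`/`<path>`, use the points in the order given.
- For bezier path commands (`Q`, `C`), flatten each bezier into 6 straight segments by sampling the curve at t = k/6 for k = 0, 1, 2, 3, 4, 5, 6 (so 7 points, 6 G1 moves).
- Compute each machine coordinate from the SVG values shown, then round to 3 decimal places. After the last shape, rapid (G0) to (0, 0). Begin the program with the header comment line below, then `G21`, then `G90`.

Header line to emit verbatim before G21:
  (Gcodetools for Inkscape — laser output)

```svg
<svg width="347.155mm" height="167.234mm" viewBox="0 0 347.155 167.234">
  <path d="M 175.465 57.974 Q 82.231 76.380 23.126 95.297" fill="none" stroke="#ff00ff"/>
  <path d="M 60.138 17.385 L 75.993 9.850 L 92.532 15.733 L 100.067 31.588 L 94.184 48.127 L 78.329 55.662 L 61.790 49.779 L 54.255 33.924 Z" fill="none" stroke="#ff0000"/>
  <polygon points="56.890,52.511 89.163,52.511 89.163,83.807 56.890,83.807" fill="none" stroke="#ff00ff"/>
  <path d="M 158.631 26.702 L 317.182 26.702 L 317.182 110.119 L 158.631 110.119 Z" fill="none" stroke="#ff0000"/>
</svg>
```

(Gcodetools for Inkscape — laser output)
G21
G90
G0 X175.465 Y109.260
M3 S146
G01 X145.335 Y103.110 F4034
G01 X117.101 Y96.933
G01 X90.763 Y90.726
G01 X66.321 Y84.492
G01 X43.776 Y78.228
G01 X23.126 Y71.937
M5
G0 X60.138 Y149.849
M3 S810
G01 X75.993 Y157.384 F1149
G01 X92.532 Y151.501
G01 X100.067 Y135.646
G01 X94.184 Y119.107
G01 X78.329 Y111.572
G01 X61.790 Y117.455
G01 X54.255 Y133.310
G01 X60.138 Y149.849
M5
G0 X56.890 Y114.723
M3 S146
G01 X89.163 Y114.723 F4034
G01 X89.163 Y83.427
G01 X56.890 Y83.427
G01 X56.890 Y114.723
M5
G0 X158.631 Y140.532
M3 S810
G01 X317.182 Y140.532 F1149
G01 X317.182 Y57.115
G01 X158.631 Y57.115
G01 X158.631 Y140.532
M5
G0 X0.000 Y0.000

1 u = 1 mm; y_m = 167.234 − y.

[1] `<path>` quadratic bezier, #ff00ff→engrave S146 F4034: (175.465,109.260) → (145.335,103.110) → (117.101,96.933) → (90.763,90.726) → (66.321,84.492) → (43.776,78.228) → (23.126,71.937)

[2] `<path>` regular polygon, #ff0000→cut S810 F1149: (60.138,149.849) → (75.993,157.384) → (92.532,151.501) → (100.067,135.646) → (94.184,119.107) → (78.329,111.572) → (61.790,117.455) → (54.255,133.310) → (60.138,149.849) (closed)

[3] `<polygon>` rectangle, #ff00ff→engrave S146 F4034: (56.890,114.723) → (89.163,114.723) → (89.163,83.427) → (56.890,83.427) → (56.890,114.723) (closed)

[4] `<path>` rectangle, #ff0000→cut S810 F1149: (158.631,140.532) → (317.182,140.532) → (317.182,57.115) → (158.631,57.115) → (158.631,140.532) (closed)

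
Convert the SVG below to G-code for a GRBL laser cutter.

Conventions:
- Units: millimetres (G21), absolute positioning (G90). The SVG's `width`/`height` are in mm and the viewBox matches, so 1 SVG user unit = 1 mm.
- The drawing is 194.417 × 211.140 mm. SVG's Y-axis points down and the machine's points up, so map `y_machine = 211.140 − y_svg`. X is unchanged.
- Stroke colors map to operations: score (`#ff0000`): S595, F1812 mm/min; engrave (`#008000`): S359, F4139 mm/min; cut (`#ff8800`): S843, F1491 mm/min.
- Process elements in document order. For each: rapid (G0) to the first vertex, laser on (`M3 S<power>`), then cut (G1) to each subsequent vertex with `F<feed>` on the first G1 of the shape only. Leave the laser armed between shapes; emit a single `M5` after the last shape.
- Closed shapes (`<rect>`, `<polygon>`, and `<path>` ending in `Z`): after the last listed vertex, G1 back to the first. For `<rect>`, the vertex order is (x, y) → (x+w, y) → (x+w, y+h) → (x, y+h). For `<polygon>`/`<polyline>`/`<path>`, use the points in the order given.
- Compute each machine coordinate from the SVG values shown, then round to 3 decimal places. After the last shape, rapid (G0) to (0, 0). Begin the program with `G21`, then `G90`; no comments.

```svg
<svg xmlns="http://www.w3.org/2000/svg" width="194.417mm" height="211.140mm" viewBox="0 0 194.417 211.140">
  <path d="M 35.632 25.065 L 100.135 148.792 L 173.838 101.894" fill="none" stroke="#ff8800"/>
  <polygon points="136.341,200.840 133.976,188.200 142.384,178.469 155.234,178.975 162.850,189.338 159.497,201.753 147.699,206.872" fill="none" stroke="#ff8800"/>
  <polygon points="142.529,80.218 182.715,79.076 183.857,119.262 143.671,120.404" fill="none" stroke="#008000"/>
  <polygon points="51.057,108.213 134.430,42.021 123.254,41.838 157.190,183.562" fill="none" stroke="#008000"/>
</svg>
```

G21
G90
G0 X35.632 Y186.075
M3 S843
G1 X100.135 Y62.348 F1491
G1 X173.838 Y109.246
G0 X136.341 Y10.300
M3 S843
G1 X133.976 Y22.940 F1491
G1 X142.384 Y32.671
G1 X155.234 Y32.165
G1 X162.850 Y21.802
G1 X159.497 Y9.387
G1 X147.699 Y4.268
G1 X136.341 Y10.300
G0 X142.529 Y130.922
M3 S359
G1 X182.715 Y132.064 F4139
G1 X183.857 Y91.878
G1 X143.671 Y90.736
G1 X142.529 Y130.922
G0 X51.057 Y102.927
M3 S359
G1 X134.430 Y169.119 F4139
G1 X123.254 Y169.302
G1 X157.190 Y27.578
G1 X51.057 Y102.927
M5
G0 X0.000 Y0.000

1 u = 1 mm; y_m = 211.140 − y.

[1] `<path>` open polyline, #ff8800→cut S843 F1491: (35.632,186.075) → (100.135,62.348) → (173.838,109.246)

[2] `<polygon>` regular polygon, #ff8800→cut S843 F1491: (136.341,10.300) → (133.976,22.940) → (142.384,32.671) → (155.234,32.165) → (162.850,21.802) → (159.497,9.387) → (147.699,4.268) → (136.341,10.300) (closed)

[3] `<polygon>` regular polygon, #008000→engrave S359 F4139: (142.529,130.922) → (182.715,132.064) → (183.857,91.878) → (143.671,90.736) → (142.529,130.922) (closed)

[4] `<polygon>` closed polygon, #008000→engrave S359 F4139: (51.057,102.927) → (134.430,169.119) → (123.254,169.302) → (157.190,27.578) → (51.057,102.927) (closed)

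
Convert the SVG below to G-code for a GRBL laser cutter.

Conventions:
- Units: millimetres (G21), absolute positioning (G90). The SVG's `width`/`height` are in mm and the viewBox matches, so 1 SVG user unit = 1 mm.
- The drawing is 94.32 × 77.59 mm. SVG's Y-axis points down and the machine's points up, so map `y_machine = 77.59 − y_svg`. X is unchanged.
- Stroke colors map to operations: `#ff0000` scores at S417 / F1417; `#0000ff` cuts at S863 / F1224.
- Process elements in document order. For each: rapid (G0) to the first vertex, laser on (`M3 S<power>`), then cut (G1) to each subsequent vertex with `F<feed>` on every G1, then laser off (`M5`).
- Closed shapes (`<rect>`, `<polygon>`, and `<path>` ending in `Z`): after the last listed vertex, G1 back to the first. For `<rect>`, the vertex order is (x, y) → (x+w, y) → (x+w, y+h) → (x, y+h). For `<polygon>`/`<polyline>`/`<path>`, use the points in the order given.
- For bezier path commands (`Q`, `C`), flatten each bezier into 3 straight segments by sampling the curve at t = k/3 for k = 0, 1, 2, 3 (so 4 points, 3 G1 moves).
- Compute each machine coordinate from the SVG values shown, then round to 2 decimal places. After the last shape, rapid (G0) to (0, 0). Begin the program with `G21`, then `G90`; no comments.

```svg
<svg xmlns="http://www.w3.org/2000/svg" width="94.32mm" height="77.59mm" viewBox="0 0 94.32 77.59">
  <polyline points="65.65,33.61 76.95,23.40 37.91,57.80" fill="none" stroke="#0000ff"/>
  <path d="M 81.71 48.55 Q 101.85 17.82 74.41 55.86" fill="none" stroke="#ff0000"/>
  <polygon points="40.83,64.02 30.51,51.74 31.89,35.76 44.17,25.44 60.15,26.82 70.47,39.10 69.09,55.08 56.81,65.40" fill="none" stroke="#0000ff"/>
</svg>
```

1 u = 1 mm; y_m = 77.59 − y.

[1] `<polyline>` open polyline, #0000ff→cut S863 F1224: (65.65,43.98) → (76.95,54.19) → (37.91,19.79)

[2] `<path>` quadratic bezier, #ff0000→score S417 F1417: (81.71,29.04) → (89.85,41.89) → (87.42,39.45) → (74.41,21.73)

[3] `<polygon>` regular polygon, #0000ff→cut S863 F1224: (40.83,13.57) → (30.51,25.85) → (31.89,41.83) → (44.17,52.15) → (60.15,50.77) → (70.47,38.49) → (69.09,22.51) → (56.81,12.19) → (40.83,13.57) (closed)

G21
G90
G0 X65.65 Y43.98
M3 S863
G1 X76.95 Y54.19 F1224
G1 X37.91 Y19.79 F1224
M5
G0 X81.71 Y29.04
M3 S417
G1 X89.85 Y41.89 F1417
G1 X87.42 Y39.45 F1417
G1 X74.41 Y21.73 F1417
M5
G0 X40.83 Y13.57
M3 S863
G1 X30.51 Y25.85 F1224
G1 X31.89 Y41.83 F1224
G1 X44.17 Y52.15 F1224
G1 X60.15 Y50.77 F1224
G1 X70.47 Y38.49 F1224
G1 X69.09 Y22.51 F1224
G1 X56.81 Y12.19 F1224
G1 X40.83 Y13.57 F1224
M5
G0 X0.00 Y0.00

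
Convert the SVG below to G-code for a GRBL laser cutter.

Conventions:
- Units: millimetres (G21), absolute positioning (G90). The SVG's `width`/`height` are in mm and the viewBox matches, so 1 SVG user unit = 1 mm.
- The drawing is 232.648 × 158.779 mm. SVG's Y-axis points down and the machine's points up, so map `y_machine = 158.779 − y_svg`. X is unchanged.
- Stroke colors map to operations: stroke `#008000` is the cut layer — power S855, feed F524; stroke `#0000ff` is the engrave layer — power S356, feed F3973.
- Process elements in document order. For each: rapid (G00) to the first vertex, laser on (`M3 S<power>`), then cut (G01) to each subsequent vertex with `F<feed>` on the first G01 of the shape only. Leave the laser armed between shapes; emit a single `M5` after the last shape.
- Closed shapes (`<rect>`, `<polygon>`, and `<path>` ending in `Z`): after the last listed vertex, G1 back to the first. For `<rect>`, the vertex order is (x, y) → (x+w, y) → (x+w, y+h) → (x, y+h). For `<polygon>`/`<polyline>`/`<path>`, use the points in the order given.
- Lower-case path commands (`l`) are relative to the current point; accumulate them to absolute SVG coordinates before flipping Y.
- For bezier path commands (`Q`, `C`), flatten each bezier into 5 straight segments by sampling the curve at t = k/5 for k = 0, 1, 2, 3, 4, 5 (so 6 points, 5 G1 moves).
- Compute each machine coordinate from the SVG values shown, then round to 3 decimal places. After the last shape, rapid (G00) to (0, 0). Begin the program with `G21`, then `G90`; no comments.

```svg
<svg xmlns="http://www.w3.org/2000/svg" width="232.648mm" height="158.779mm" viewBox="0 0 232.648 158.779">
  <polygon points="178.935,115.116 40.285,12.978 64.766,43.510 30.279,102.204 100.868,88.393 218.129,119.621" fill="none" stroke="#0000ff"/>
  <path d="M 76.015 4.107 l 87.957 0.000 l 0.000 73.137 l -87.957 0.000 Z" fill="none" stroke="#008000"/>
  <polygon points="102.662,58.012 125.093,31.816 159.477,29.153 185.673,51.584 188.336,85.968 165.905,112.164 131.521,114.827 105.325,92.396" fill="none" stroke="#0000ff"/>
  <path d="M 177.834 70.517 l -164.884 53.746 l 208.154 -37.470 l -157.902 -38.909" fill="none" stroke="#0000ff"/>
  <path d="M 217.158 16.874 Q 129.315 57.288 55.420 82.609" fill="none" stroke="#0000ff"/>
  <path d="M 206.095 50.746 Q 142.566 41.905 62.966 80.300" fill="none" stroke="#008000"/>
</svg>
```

G21
G90
G00 X178.935 Y43.663
M3 S356
G01 X40.285 Y145.801 F3973
G01 X64.766 Y115.269
G01 X30.279 Y56.575
G01 X100.868 Y70.386
G01 X218.129 Y39.158
G01 X178.935 Y43.663
G00 X76.015 Y154.672
M3 S855
G01 X163.972 Y154.672 F524
G01 X163.972 Y81.535
G01 X76.015 Y81.535
G01 X76.015 Y154.672
G00 X102.662 Y100.767
M3 S356
G01 X125.093 Y126.963 F3973
G01 X159.477 Y129.626
G01 X185.673 Y107.195
G01 X188.336 Y72.811
G01 X165.905 Y46.615
G01 X131.521 Y43.952
G01 X105.325 Y66.383
G01 X102.662 Y100.767
G00 X177.834 Y88.262
M3 S356
G01 X12.950 Y34.516 F3973
G01 X221.104 Y71.986
G01 X63.202 Y110.895
G00 X217.158 Y141.905
M3 S356
G01 X182.579 Y126.343 F3973
G01 X149.115 Y111.989
G01 X116.768 Y98.842
G01 X85.536 Y86.902
G01 X55.420 Y76.170
G00 X206.095 Y108.033
M3 S855
G01 X180.041 Y109.680 F524
G01 X152.700 Y107.548
G01 X124.075 Y101.637
G01 X94.163 Y91.948
G01 X62.966 Y78.479
M5
G00 X0.000 Y0.000

viewBox `0 0 232.648 158.779` with mm width/height → 1 unit = 1 mm. Flip: y_m = 158.779 − y_svg.

**Shape 1** — `<polygon>` closed polygon, stroke `#0000ff` → engrave (S356, F3973). Machine vertices: (178.935,43.663) → (40.285,145.801) → (64.766,115.269) → (30.279,56.575) → (100.868,70.386) → (218.129,39.158) → (178.935,43.663). Closed: final G1 returns to the first vertex.

**Shape 2** — `<path>` rectangle, stroke `#008000` → cut (S855, F524). Machine vertices: (76.015,154.672) → (163.972,154.672) → (163.972,81.535) → (76.015,81.535) → (76.015,154.672). Closed: final G1 returns to the first vertex.

**Shape 3** — `<polygon>` regular polygon, stroke `#0000ff` → engrave (S356, F3973). Machine vertices: (102.662,100.767) → (125.093,126.963) → (159.477,129.626) → (185.673,107.195) → (188.336,72.811) → (165.905,46.615) → (131.521,43.952) → (105.325,66.383) → (102.662,100.767). Closed: final G1 returns to the first vertex.

**Shape 4** — `<path>` open polyline, stroke `#0000ff` → engrave (S356, F3973). Machine vertices: (177.834,88.262) → (12.950,34.516) → (221.104,71.986) → (63.202,110.895). Open path.

**Shape 5** — `<path>` quadratic bezier, stroke `#0000ff` → engrave (S356, F3973). Control points (SVG): P0=(217.158,16.874), P1=(129.315,57.288), P2=(55.420,82.609); sampled at t=k/5. Machine vertices: (217.158,141.905) → (182.579,126.343) → (149.115,111.989) → (116.768,98.842) → (85.536,86.902) → (55.420,76.170). Open path.

**Shape 6** — `<path>` quadratic bezier, stroke `#008000` → cut (S855, F524). Control points (SVG): P0=(206.095,50.746), P1=(142.566,41.905), P2=(62.966,80.300); sampled at t=k/5. Machine vertices: (206.095,108.033) → (180.041,109.680) → (152.700,107.548) → (124.075,101.637) → (94.163,91.948) → (62.966,78.479). Open path.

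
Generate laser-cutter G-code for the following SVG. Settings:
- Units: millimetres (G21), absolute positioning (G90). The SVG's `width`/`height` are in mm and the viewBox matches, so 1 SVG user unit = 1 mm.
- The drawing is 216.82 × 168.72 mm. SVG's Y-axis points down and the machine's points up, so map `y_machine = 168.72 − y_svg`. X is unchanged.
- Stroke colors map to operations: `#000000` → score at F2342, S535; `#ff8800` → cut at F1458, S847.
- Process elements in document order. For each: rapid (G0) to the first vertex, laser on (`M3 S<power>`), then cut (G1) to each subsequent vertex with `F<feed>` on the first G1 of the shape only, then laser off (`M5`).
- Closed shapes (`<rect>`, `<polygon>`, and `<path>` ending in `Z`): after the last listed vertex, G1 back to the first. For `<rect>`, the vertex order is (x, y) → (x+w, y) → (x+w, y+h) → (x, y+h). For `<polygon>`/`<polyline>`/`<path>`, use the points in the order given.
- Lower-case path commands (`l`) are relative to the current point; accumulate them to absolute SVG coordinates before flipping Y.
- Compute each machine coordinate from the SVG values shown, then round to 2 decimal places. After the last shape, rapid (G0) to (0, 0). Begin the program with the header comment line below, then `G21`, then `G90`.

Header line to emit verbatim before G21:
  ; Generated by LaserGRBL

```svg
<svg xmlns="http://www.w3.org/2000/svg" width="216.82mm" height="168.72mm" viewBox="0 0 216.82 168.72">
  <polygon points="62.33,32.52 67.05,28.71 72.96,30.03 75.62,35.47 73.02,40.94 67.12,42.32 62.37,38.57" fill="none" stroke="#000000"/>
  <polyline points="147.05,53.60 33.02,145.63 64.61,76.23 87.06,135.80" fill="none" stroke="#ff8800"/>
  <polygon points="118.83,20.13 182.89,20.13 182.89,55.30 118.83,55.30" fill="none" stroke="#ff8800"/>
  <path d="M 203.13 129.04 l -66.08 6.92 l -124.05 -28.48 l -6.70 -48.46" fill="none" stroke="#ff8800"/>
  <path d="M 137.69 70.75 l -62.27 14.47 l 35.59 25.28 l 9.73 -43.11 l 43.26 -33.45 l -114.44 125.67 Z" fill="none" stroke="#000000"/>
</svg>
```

viewBox `0 0 216.82 168.72` with mm width/height → 1 unit = 1 mm. Flip: y_m = 168.72 − y_svg.

**Shape 1** — `<polygon>` regular polygon, stroke `#000000` → score (S535, F2342). Machine vertices: (62.33,136.20) → (67.05,140.01) → (72.96,138.69) → (75.62,133.25) → (73.02,127.78) → (67.12,126.40) → (62.37,130.15) → (62.33,136.20). Closed: final G1 returns to the first vertex.

**Shape 2** — `<polyline>` open polyline, stroke `#ff8800` → cut (S847, F1458). Machine vertices: (147.05,115.12) → (33.02,23.09) → (64.61,92.49) → (87.06,32.92). Open path.

**Shape 3** — `<polygon>` rectangle, stroke `#ff8800` → cut (S847, F1458). Machine vertices: (118.83,148.59) → (182.89,148.59) → (182.89,113.42) → (118.83,113.42) → (118.83,148.59). Closed: final G1 returns to the first vertex.

**Shape 4** — `<path>` open polyline, stroke `#ff8800` → cut (S847, F1458). Machine vertices: (203.13,39.68) → (137.05,32.76) → (13.00,61.24) → (6.30,109.70). Open path.

**Shape 5** — `<path>` closed polygon, stroke `#000000` → score (S535, F2342). Machine vertices: (137.69,97.97) → (75.42,83.50) → (111.01,58.22) → (120.74,101.33) → (164.00,134.78) → (49.56,9.11) → (137.69,97.97). Closed: final G1 returns to the first vertex.

; Generated by LaserGRBL
G21
G90
G0 X62.33 Y136.20
M3 S535
G1 X67.05 Y140.01 F2342
G1 X72.96 Y138.69
G1 X75.62 Y133.25
G1 X73.02 Y127.78
G1 X67.12 Y126.40
G1 X62.37 Y130.15
G1 X62.33 Y136.20
M5
G0 X147.05 Y115.12
M3 S847
G1 X33.02 Y23.09 F1458
G1 X64.61 Y92.49
G1 X87.06 Y32.92
M5
G0 X118.83 Y148.59
M3 S847
G1 X182.89 Y148.59 F1458
G1 X182.89 Y113.42
G1 X118.83 Y113.42
G1 X118.83 Y148.59
M5
G0 X203.13 Y39.68
M3 S847
G1 X137.05 Y32.76 F1458
G1 X13.00 Y61.24
G1 X6.30 Y109.70
M5
G0 X137.69 Y97.97
M3 S535
G1 X75.42 Y83.50 F2342
G1 X111.01 Y58.22
G1 X120.74 Y101.33
G1 X164.00 Y134.78
G1 X49.56 Y9.11
G1 X137.69 Y97.97
M5
G0 X0.00 Y0.00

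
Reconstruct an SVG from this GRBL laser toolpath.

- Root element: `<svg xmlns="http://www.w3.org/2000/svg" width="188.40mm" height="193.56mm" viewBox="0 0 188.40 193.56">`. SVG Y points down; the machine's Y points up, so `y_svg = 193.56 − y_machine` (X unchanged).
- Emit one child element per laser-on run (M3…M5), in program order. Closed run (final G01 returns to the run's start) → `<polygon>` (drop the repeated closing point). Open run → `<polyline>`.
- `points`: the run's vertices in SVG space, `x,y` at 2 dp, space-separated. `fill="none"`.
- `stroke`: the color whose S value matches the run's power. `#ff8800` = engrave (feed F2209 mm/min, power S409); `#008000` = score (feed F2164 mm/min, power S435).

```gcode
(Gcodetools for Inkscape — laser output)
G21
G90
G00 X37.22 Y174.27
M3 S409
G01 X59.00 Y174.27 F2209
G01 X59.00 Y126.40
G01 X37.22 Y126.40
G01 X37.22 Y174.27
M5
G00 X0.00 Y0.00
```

Machine Y-up, SVG Y-down with viewBox height 193.56, so y_svg = 193.56 − y_machine; X carries over. Every run uses S409, so all elements get stroke `#ff8800` (engrave).

Run 1: The run returns to its start, so emit a `<polygon>` with points (Y-flipped): 37.22,19.29 59.00,19.29 59.00,67.16 37.22,67.16.

<svg xmlns="http://www.w3.org/2000/svg" width="188.40mm" height="193.56mm" viewBox="0 0 188.40 193.56">
  <polygon points="37.22,19.29 59.00,19.29 59.00,67.16 37.22,67.16" fill="none" stroke="#ff8800"/>
</svg>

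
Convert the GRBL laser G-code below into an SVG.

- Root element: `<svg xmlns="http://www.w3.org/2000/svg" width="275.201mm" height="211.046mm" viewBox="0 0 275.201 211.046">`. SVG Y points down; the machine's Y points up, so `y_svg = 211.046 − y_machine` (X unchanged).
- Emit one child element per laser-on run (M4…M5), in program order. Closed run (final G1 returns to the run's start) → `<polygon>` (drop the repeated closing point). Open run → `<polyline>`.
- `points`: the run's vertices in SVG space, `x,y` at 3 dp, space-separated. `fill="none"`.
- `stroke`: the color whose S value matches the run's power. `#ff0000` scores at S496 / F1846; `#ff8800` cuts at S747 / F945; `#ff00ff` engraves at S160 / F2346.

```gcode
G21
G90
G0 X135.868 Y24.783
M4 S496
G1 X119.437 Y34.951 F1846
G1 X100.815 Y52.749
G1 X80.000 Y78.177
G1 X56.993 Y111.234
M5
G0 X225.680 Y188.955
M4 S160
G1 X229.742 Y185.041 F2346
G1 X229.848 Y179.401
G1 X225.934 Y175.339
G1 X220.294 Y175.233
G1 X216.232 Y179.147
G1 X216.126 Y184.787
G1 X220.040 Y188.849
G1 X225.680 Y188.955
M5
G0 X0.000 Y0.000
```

<svg xmlns="http://www.w3.org/2000/svg" width="275.201mm" height="211.046mm" viewBox="0 0 275.201 211.046">
  <polyline points="135.868,186.263 119.437,176.095 100.815,158.297 80.000,132.869 56.993,99.812" fill="none" stroke="#ff0000"/>
  <polygon points="225.680,22.091 229.742,26.005 229.848,31.645 225.934,35.707 220.294,35.813 216.232,31.899 216.126,26.259 220.040,22.197" fill="none" stroke="#ff00ff"/>
</svg>

y_svg = 211.046 − y_m.

[1] S496→`#ff0000` (score); open run; points: 135.868,186.263 119.437,176.095 100.815,158.297 80.000,132.869 56.993,99.812

[2] S160→`#ff00ff` (engrave); closed run; points: 225.680,22.091 229.742,26.005 229.848,31.645 225.934,35.707 220.294,35.813 216.232,31.899 216.126,26.259 220.040,22.197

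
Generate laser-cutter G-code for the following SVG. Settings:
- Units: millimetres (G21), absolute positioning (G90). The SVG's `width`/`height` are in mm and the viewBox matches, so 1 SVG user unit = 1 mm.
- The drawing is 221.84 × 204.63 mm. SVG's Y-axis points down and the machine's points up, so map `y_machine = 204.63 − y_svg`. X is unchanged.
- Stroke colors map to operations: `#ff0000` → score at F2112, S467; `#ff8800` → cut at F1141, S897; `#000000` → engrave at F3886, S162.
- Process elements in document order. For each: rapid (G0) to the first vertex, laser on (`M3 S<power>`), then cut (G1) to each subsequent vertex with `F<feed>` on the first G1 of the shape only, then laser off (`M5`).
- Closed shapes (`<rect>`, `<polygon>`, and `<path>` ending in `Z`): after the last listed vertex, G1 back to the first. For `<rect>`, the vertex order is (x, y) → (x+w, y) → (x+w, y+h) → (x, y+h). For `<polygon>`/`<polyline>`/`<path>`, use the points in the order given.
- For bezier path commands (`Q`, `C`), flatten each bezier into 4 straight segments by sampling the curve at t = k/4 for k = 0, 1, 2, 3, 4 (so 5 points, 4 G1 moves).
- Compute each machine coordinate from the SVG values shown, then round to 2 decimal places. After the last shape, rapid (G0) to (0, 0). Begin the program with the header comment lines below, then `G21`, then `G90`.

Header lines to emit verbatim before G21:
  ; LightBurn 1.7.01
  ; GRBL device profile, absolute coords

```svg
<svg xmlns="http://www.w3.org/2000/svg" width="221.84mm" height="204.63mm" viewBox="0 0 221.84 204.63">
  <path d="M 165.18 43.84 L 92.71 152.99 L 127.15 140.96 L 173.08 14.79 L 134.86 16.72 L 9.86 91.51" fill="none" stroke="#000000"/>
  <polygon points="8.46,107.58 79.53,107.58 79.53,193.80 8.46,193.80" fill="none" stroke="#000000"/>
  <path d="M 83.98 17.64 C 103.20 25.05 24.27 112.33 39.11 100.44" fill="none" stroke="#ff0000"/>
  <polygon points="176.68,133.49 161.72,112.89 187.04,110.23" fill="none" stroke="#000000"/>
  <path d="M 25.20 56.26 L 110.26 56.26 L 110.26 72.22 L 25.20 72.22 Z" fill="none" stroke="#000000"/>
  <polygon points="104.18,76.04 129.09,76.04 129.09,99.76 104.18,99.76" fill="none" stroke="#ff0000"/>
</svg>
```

1 u = 1 mm; y_m = 204.63 − y.

[1] `<path>` open polyline, #000000→engrave S162 F3886: (165.18,160.79) → (92.71,51.64) → (127.15,63.67) → (173.08,189.84) → (134.86,187.91) → (9.86,113.12)

[2] `<polygon>` rectangle, #000000→engrave S162 F3886: (8.46,97.05) → (79.53,97.05) → (79.53,10.83) → (8.46,10.83) → (8.46,97.05) (closed)

[3] `<path>` cubic bezier, #ff0000→score S467 F2112: (83.98,186.99) → (82.99,169.25) → (63.19,138.35) → (42.56,111.07) → (39.11,104.19)

[4] `<polygon>` regular polygon, #000000→engrave S162 F3886: (176.68,71.14) → (161.72,91.74) → (187.04,94.40) → (176.68,71.14) (closed)

[5] `<path>` rectangle, #000000→engrave S162 F3886: (25.20,148.37) → (110.26,148.37) → (110.26,132.41) → (25.20,132.41) → (25.20,148.37) (closed)

[6] `<polygon>` rectangle, #ff0000→score S467 F2112: (104.18,128.59) → (129.09,128.59) → (129.09,104.87) → (104.18,104.87) → (104.18,128.59) (closed)

; LightBurn 1.7.01
; GRBL device profile, absolute coords
G21
G90
G0 X165.18 Y160.79
M3 S162
G1 X92.71 Y51.64 F3886
G1 X127.15 Y63.67
G1 X173.08 Y189.84
G1 X134.86 Y187.91
G1 X9.86 Y113.12
M5
G0 X8.46 Y97.05
M3 S162
G1 X79.53 Y97.05 F3886
G1 X79.53 Y10.83
G1 X8.46 Y10.83
G1 X8.46 Y97.05
M5
G0 X83.98 Y186.99
M3 S467
G1 X82.99 Y169.25 F2112
G1 X63.19 Y138.35
G1 X42.56 Y111.07
G1 X39.11 Y104.19
M5
G0 X176.68 Y71.14
M3 S162
G1 X161.72 Y91.74 F3886
G1 X187.04 Y94.40
G1 X176.68 Y71.14
M5
G0 X25.20 Y148.37
M3 S162
G1 X110.26 Y148.37 F3886
G1 X110.26 Y132.41
G1 X25.20 Y132.41
G1 X25.20 Y148.37
M5
G0 X104.18 Y128.59
M3 S467
G1 X129.09 Y128.59 F2112
G1 X129.09 Y104.87
G1 X104.18 Y104.87
G1 X104.18 Y128.59
M5
G0 X0.00 Y0.00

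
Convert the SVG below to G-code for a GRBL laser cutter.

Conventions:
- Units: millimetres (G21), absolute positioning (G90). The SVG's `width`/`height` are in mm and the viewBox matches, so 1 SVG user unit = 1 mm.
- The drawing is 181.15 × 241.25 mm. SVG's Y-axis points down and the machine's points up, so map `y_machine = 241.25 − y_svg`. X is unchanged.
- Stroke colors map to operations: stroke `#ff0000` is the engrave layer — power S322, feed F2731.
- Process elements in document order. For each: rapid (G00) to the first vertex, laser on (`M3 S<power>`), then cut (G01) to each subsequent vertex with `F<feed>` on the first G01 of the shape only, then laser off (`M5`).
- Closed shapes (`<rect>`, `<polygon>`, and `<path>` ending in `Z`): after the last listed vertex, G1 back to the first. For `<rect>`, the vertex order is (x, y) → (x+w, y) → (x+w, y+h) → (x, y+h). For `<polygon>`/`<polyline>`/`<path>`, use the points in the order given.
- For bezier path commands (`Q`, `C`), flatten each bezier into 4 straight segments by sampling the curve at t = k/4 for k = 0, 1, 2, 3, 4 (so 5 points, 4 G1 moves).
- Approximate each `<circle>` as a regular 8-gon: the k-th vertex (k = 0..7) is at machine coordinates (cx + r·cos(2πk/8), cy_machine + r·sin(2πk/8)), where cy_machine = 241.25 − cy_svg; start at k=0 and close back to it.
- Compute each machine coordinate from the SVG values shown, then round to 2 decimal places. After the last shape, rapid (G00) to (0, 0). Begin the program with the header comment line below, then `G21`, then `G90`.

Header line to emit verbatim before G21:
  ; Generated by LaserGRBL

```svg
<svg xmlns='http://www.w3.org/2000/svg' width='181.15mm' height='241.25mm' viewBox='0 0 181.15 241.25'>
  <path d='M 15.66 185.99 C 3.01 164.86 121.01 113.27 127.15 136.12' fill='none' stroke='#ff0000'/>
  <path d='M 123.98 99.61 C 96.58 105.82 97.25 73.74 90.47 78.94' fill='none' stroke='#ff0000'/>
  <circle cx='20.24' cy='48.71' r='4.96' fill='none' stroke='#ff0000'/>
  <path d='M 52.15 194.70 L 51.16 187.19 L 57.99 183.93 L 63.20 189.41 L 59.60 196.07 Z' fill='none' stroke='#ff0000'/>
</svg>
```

; Generated by LaserGRBL
G21
G90
G00 X15.66 Y55.26
M3 S322
G01 X26.88 Y75.18 F2731
G01 X64.36 Y96.69
G01 X105.36 Y109.95
G01 X127.15 Y105.13
M5
G00 X123.98 Y141.64
M3 S322
G01 X108.14 Y142.98 F2731
G01 X99.49 Y151.60
G01 X94.71 Y160.40
G01 X90.47 Y162.31
M5
G00 X25.20 Y192.54
M3 S322
G01 X23.75 Y196.05 F2731
G01 X20.24 Y197.50
G01 X16.73 Y196.05
G01 X15.28 Y192.54
G01 X16.73 Y189.03
G01 X20.24 Y187.58
G01 X23.75 Y189.03
G01 X25.20 Y192.54
M5
G00 X52.15 Y46.55
M3 S322
G01 X51.16 Y54.06 F2731
G01 X57.99 Y57.32
G01 X63.20 Y51.84
G01 X59.60 Y45.18
G01 X52.15 Y46.55
M5
G00 X0.00 Y0.00

Since the viewBox matches the mm dimensions, user units are millimetres directly. The only transform is the Y-flip y_m = 241.25 − y_svg.

Shape 1 is a cubic bezier drawn with `<path>`. Its stroke #ff0000 means engrave at S322, F2731. After flipping Y the toolpath is (15.66,55.26) → (26.88,75.18) → (64.36,96.69) → (105.36,109.95) → (127.15,105.13).

Shape 2 is a cubic bezier drawn with `<path>`. Its stroke #ff0000 means engrave at S322, F2731. After flipping Y the toolpath is (123.98,141.64) → (108.14,142.98) → (99.49,151.60) → (94.71,160.40) → (90.47,162.31).

Shape 3 is a circle drawn with `<circle>`. Its stroke #ff0000 means engrave at S322, F2731. After flipping Y the toolpath is (25.20,192.54) → (23.75,196.05) → (20.24,197.50) → (16.73,196.05) → (15.28,192.54) → (16.73,189.03) → (20.24,187.58) → (23.75,189.03) → (25.20,192.54), returning to the start.

Shape 4 is a regular polygon drawn with `<path>`. Its stroke #ff0000 means engrave at S322, F2731. After flipping Y the toolpath is (52.15,46.55) → (51.16,54.06) → (57.99,57.32) → (63.20,51.84) → (59.60,45.18) → (52.15,46.55), returning to the start.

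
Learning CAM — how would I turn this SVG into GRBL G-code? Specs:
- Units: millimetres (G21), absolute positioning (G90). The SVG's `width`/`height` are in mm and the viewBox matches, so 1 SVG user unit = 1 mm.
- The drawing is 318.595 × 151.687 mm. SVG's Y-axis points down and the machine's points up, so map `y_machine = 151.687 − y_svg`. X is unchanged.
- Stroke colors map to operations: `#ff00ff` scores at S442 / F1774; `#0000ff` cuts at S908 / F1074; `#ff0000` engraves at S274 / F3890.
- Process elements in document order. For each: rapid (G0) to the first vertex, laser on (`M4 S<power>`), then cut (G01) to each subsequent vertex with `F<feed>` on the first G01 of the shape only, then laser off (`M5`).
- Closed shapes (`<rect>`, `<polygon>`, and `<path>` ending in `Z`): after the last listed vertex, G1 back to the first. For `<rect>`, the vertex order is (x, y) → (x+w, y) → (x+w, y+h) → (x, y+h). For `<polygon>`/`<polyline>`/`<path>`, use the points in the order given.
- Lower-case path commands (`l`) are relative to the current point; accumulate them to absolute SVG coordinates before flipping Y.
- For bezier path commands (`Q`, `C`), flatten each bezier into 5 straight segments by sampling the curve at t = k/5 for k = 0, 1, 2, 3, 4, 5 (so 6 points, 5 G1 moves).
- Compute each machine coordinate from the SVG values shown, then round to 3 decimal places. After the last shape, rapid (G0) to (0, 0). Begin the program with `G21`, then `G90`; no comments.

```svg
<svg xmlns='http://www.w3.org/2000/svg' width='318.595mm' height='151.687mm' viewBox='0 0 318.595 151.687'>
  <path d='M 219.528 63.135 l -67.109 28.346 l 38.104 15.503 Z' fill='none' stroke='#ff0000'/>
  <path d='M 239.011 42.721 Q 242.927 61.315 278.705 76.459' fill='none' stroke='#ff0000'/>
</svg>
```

G21
G90
G0 X219.528 Y88.552
M4 S274
G01 X152.419 Y60.206 F3890
G01 X190.523 Y44.703
G01 X219.528 Y88.552
M5
G0 X239.011 Y108.966
M4 S274
G01 X241.852 Y101.666 F3890
G01 X247.242 Y94.643
G01 X255.181 Y87.895
G01 X265.668 Y81.424
G01 X278.705 Y75.228
M5
G0 X0.000 Y0.000

1 u = 1 mm; y_m = 151.687 − y.

[1] `<path>` closed polygon, #ff0000→engrave S274 F3890: (219.528,88.552) → (152.419,60.206) → (190.523,44.703) → (219.528,88.552) (closed)

[2] `<path>` quadratic bezier, #ff0000→engrave S274 F3890: (239.011,108.966) → (241.852,101.666) → (247.242,94.643) → (255.181,87.895) → (265.668,81.424) → (278.705,75.228)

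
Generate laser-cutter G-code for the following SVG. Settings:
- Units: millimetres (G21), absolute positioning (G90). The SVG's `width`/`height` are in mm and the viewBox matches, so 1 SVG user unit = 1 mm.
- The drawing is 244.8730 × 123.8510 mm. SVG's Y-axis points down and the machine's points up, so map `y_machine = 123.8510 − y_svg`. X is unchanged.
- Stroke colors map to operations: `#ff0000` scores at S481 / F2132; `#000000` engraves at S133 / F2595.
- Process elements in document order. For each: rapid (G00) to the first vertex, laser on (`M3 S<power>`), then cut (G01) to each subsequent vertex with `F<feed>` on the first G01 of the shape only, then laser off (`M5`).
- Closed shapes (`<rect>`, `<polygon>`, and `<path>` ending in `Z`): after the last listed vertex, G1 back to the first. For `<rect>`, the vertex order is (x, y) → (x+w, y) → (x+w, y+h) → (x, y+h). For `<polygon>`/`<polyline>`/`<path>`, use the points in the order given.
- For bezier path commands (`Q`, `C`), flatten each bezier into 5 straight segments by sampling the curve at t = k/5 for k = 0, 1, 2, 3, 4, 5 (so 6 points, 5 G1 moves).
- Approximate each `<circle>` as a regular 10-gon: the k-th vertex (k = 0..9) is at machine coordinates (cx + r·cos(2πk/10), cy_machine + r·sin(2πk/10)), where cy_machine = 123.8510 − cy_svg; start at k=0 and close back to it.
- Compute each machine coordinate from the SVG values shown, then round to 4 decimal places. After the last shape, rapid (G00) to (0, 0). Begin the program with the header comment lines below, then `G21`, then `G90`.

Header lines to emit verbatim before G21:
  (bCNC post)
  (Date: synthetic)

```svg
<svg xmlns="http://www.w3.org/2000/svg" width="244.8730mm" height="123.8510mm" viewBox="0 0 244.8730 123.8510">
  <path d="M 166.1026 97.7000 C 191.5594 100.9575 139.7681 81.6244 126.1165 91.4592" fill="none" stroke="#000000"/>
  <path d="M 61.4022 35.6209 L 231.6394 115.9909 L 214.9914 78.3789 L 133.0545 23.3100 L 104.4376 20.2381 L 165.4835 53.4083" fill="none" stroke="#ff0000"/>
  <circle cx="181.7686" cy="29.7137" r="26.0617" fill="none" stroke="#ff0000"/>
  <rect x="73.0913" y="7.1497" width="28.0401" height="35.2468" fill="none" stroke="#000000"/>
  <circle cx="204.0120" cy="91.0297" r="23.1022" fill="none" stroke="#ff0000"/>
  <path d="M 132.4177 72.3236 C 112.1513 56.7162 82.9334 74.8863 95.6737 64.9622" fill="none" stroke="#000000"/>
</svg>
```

(bCNC post)
(Date: synthetic)
G21
G90
G00 X166.1026 Y26.1510
M3 S133
G01 X173.0300 Y26.4933 F2595
G01 X166.9565 Y29.7729
G01 X153.4207 Y33.5055
G01 X137.9611 Y35.2066
G01 X126.1165 Y32.3918
M5
G00 X61.4022 Y88.2301
M3 S481
G01 X231.6394 Y7.8601 F2132
G01 X214.9914 Y45.4721
G01 X133.0545 Y100.5410
G01 X104.4376 Y103.6129
G01 X165.4835 Y70.4427
M5
G00 X207.8303 Y94.1373
M3 S481
G01 X202.8530 Y109.4560 F2132
G01 X189.8221 Y118.9234
G01 X173.7151 Y118.9234
G01 X160.6842 Y109.4560
G01 X155.7069 Y94.1373
G01 X160.6842 Y78.8186
G01 X173.7151 Y69.3512
G01 X189.8221 Y69.3512
G01 X202.8530 Y78.8186
G01 X207.8303 Y94.1373
M5
G00 X73.0913 Y116.7013
M3 S133
G01 X101.1314 Y116.7013 F2595
G01 X101.1314 Y81.4545
G01 X73.0913 Y81.4545
G01 X73.0913 Y116.7013
M5
G00 X227.1142 Y32.8213
M3 S481
G01 X222.7021 Y46.4004 F2132
G01 X211.1510 Y54.7928
G01 X196.8730 Y54.7928
G01 X185.3219 Y46.4004
G01 X180.9098 Y32.8213
G01 X185.3219 Y19.2422
G01 X196.8730 Y10.8498
G01 X211.1510 Y10.8498
G01 X222.7021 Y19.2422
G01 X227.1142 Y32.8213
M5
G00 X132.4177 Y51.5274
M3 S133
G01 X119.5910 Y57.3335 F2595
G01 X107.0595 Y58.0029
G01 X97.2671 Y56.5053
G01 X92.6572 Y55.8107
G01 X95.6737 Y58.8888
M5
G00 X0.0000 Y0.0000

viewBox `0 0 244.8730 123.8510` with mm width/height → 1 unit = 1 mm. Flip: y_m = 123.8510 − y_svg.

**Shape 1** — `<path>` cubic bezier, stroke `#000000` → engrave (S133, F2595). Control points (SVG): P0=(166.1026,97.7000), P1=(191.5594,100.9575), P2=(139.7681,81.6244), P3=(126.1165,91.4592); sampled at t=k/5. Machine vertices: (166.1026,26.1510) → (173.0300,26.4933) → (166.9565,29.7729) → (153.4207,33.5055) → (137.9611,35.2066) → (126.1165,32.3918). Open path.

**Shape 2** — `<path>` open polyline, stroke `#ff0000` → score (S481, F2132). Machine vertices: (61.4022,88.2301) → (231.6394,7.8601) → (214.9914,45.4721) → (133.0545,100.5410) → (104.4376,103.6129) → (165.4835,70.4427). Open path.

**Shape 3** — `<circle>` circle, stroke `#ff0000` → score (S481, F2132). Machine vertices: (207.8303,94.1373) → (202.8530,109.4560) → (189.8221,118.9234) → (173.7151,118.9234) → (160.6842,109.4560) → (155.7069,94.1373) → (160.6842,78.8186) → (173.7151,69.3512) → (189.8221,69.3512) → (202.8530,78.8186) → (207.8303,94.1373). Closed: final G1 returns to the first vertex.

**Shape 4** — `<rect>` rectangle, stroke `#000000` → engrave (S133, F2595). Machine vertices: (73.0913,116.7013) → (101.1314,116.7013) → (101.1314,81.4545) → (73.0913,81.4545) → (73.0913,116.7013). Closed: final G1 returns to the first vertex.

**Shape 5** — `<circle>` circle, stroke `#ff0000` → score (S481, F2132). Machine vertices: (227.1142,32.8213) → (222.7021,46.4004) → (211.1510,54.7928) → (196.8730,54.7928) → (185.3219,46.4004) → (180.9098,32.8213) → (185.3219,19.2422) → (196.8730,10.8498) → (211.1510,10.8498) → (222.7021,19.2422) → (227.1142,32.8213). Closed: final G1 returns to the first vertex.

**Shape 6** — `<path>` cubic bezier, stroke `#000000` → engrave (S133, F2595). Control points (SVG): P0=(132.4177,72.3236), P1=(112.1513,56.7162), P2=(82.9334,74.8863), P3=(95.6737,64.9622); sampled at t=k/5. Machine vertices: (132.4177,51.5274) → (119.5910,57.3335) → (107.0595,58.0029) → (97.2671,56.5053) → (92.6572,55.8107) → (95.6737,58.8888). Open path.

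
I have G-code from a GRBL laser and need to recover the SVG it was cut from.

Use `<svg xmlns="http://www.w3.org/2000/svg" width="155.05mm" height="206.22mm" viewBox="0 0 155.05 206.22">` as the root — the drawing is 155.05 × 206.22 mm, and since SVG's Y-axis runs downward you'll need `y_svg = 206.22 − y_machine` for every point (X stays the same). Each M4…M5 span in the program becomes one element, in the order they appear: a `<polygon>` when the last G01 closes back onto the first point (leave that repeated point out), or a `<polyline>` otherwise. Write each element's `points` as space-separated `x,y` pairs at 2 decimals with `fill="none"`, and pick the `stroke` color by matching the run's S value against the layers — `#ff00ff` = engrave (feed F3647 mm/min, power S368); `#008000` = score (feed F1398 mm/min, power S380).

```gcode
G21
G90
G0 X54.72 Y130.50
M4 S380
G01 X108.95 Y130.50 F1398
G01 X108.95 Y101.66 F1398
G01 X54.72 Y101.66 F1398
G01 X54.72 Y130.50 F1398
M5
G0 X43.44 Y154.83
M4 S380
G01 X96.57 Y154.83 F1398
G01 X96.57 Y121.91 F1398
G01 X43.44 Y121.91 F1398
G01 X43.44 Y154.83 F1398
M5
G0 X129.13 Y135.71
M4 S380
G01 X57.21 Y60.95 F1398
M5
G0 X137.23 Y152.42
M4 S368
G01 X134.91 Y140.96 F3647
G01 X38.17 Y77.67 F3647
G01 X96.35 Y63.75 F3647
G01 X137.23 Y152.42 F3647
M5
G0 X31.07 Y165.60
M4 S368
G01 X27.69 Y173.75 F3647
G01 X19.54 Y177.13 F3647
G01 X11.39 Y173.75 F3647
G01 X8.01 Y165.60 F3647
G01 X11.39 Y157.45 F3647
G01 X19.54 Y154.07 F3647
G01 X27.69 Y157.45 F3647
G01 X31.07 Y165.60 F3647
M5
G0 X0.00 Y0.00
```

<svg xmlns="http://www.w3.org/2000/svg" width="155.05mm" height="206.22mm" viewBox="0 0 155.05 206.22">
  <polygon points="54.72,75.72 108.95,75.72 108.95,104.56 54.72,104.56" fill="none" stroke="#008000"/>
  <polygon points="43.44,51.39 96.57,51.39 96.57,84.31 43.44,84.31" fill="none" stroke="#008000"/>
  <polyline points="129.13,70.51 57.21,145.27" fill="none" stroke="#008000"/>
  <polygon points="137.23,53.80 134.91,65.26 38.17,128.55 96.35,142.47" fill="none" stroke="#ff00ff"/>
  <polygon points="31.07,40.62 27.69,32.47 19.54,29.09 11.39,32.47 8.01,40.62 11.39,48.77 19.54,52.15 27.69,48.77" fill="none" stroke="#ff00ff"/>
</svg>

y_svg = 206.22 − y_m.

[1] S380→`#008000` (score); closed run; points: 54.72,75.72 108.95,75.72 108.95,104.56 54.72,104.56

[2] S380→`#008000` (score); closed run; points: 43.44,51.39 96.57,51.39 96.57,84.31 43.44,84.31

[3] S380→`#008000` (score); open run; points: 129.13,70.51 57.21,145.27

[4] S368→`#ff00ff` (engrave); closed run; points: 137.23,53.80 134.91,65.26 38.17,128.55 96.35,142.47

[5] S368→`#ff00ff` (engrave); closed run; points: 31.07,40.62 27.69,32.47 19.54,29.09 11.39,32.47 8.01,40.62 11.39,48.77 19.54,52.15 27.69,48.77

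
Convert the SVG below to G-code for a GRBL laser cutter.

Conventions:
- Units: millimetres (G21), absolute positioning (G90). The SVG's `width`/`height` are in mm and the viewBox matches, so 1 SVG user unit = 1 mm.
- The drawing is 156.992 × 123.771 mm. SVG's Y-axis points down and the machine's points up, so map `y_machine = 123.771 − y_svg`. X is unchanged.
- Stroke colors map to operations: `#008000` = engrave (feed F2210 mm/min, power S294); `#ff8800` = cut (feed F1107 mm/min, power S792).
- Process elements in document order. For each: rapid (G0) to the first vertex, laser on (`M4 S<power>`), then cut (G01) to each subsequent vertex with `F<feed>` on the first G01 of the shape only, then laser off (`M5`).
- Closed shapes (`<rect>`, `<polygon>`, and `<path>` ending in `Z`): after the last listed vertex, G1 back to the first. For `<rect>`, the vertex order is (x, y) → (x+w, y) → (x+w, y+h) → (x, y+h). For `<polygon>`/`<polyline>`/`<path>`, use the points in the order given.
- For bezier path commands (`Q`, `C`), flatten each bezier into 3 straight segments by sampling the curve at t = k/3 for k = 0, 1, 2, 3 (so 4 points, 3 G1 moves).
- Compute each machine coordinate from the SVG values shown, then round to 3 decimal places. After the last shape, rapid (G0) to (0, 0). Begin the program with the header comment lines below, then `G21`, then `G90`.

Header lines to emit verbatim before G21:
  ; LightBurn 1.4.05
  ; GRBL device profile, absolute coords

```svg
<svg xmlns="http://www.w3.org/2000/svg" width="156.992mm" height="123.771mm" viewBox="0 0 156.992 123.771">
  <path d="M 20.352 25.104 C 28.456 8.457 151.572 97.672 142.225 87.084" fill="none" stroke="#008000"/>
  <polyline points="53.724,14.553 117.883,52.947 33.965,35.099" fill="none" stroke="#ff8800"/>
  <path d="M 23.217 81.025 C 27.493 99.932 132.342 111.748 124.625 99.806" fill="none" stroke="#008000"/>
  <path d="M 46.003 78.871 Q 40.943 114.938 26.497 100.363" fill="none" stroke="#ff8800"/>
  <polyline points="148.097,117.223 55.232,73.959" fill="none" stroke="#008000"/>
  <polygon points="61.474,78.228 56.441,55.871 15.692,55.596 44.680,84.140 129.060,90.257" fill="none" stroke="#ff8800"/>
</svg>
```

; LightBurn 1.4.05
; GRBL device profile, absolute coords
G21
G90
G0 X20.352 Y98.667
M4 S294
G01 X57.628 Y87.644 F2210
G01 X116.583 Y51.749
G01 X142.225 Y36.687
M5
G0 X53.724 Y109.218
M4 S792
G01 X117.883 Y70.824 F1107
G01 X33.965 Y88.672
M5
G0 X23.217 Y42.746
M4 S294
G01 X53.123 Y26.820 F2210
G01 X102.714 Y19.325
G01 X124.625 Y23.965
M5
G0 X46.003 Y44.900
M4 S792
G01 X41.587 Y26.482 F1107
G01 X35.085 Y19.318
G01 X26.497 Y23.408
M5
G0 X148.097 Y6.548
M4 S294
G01 X55.232 Y49.812 F2210
M5
G0 X61.474 Y45.543
M4 S792
G01 X56.441 Y67.900 F1107
G01 X15.692 Y68.175
G01 X44.680 Y39.631
G01 X129.060 Y33.514
G01 X61.474 Y45.543
M5
G0 X0.000 Y0.000

1 u = 1 mm; y_m = 123.771 − y.

[1] `<path>` cubic bezier, #008000→engrave S294 F2210: (20.352,98.667) → (57.628,87.644) → (116.583,51.749) → (142.225,36.687)

[2] `<polyline>` open polyline, #ff8800→cut S792 F1107: (53.724,109.218) → (117.883,70.824) → (33.965,88.672)

[3] `<path>` cubic bezier, #008000→engrave S294 F2210: (23.217,42.746) → (53.123,26.820) → (102.714,19.325) → (124.625,23.965)

[4] `<path>` quadratic bezier, #ff8800→cut S792 F1107: (46.003,44.900) → (41.587,26.482) → (35.085,19.318) → (26.497,23.408)

[5] `<polyline>` line segment, #008000→engrave S294 F2210: (148.097,6.548) → (55.232,49.812)

[6] `<polygon>` closed polygon, #ff8800→cut S792 F1107: (61.474,45.543) → (56.441,67.900) → (15.692,68.175) → (44.680,39.631) → (129.060,33.514) → (61.474,45.543) (closed)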